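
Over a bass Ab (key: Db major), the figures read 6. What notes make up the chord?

Ab, C, F

The written figures 6 are shorthand for 6/3: the 3 is implied.
A third above Ab in this key is C.
A sixth above Ab in this key is F.
Together with the bass Ab, this spells F minor in first inversion.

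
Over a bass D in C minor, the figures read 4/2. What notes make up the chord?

D, Eb, G, Bb

The written figures 4/2 are shorthand for 6/4/2: the 6 is implied.
A second above D in this key is Eb.
A fourth above D in this key is G.
A sixth above D in this key is Bb.
Together with the bass D, this spells Eb major seventh in third inversion.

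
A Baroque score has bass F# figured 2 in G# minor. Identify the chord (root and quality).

G# minor seventh

The figures 2 indicate a seventh chord in third inversion.
In third inversion the root lies a second above the bass: a second above F# in G# minor is G#.
The chord tones are F#, G#, B, D#, giving G# minor seventh.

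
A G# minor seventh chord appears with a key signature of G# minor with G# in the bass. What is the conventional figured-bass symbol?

G# is the root of G# minor seventh, so the chord is in root position.
A seventh chord in root position is figured 7/5/3, conventionally abbreviated 7.

7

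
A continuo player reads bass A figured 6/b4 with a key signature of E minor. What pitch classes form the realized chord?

A fourth above A in this key is D, lowered to Db by the flat.
A sixth above A in this key is F#.

A, Db, F#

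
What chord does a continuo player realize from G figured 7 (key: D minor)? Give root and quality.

The figures 7 indicate a seventh chord in root position.
In root position the bass is the root, so the root is G.
The chord tones are G, Bb, D, F, giving G minor seventh.

G minor seventh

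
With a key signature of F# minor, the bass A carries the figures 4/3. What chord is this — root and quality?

The figures 4/3 indicate a seventh chord in second inversion.
In second inversion the root lies a fourth above the bass: a fourth above A in F# minor is D.
The chord tones are A, C#, D, F#, giving D major seventh.

D major seventh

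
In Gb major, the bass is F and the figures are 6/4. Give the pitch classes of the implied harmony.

A fourth above F in this key is Bb.
A sixth above F in this key is Db.
Together with the bass F, this spells Bb minor in second inversion.

F, Bb, Db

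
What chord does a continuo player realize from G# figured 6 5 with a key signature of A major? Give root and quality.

The figures 6 5 indicate a seventh chord in first inversion.
In first inversion the root lies a sixth above the bass: a sixth above G# in A major is E.
The chord tones are G#, B, D, E, giving E dominant seventh.

E dominant seventh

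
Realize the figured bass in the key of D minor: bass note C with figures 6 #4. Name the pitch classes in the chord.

A fourth above C in this key is F, raised to F# by the sharp.
A sixth above C in this key is A.
Together with the bass C, this spells F# diminished in second inversion.

C, F#, A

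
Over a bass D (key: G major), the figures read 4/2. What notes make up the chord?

The written figures 4/2 are shorthand for 6/4/2: the 6 is implied.
A second above D in this key is E.
A fourth above D in this key is G.
A sixth above D in this key is B.
Together with the bass D, this spells E minor seventh in third inversion.

D, E, G, B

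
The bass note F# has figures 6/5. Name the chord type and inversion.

6/5 is shorthand for 6/5/3.
Intervals of 6/5/3 above the bass form a seventh chord; the bass is the third, so this is first inversion.

seventh chord, first inversion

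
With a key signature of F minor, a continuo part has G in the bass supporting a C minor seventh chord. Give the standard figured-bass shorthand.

4/3

G is the fifth of C minor seventh, so the chord is in second inversion.
A seventh chord in second inversion is figured 6/4/3, conventionally abbreviated 4/3.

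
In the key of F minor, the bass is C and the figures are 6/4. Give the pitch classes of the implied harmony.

C, F, Ab

A fourth above C in this key is F.
A sixth above C in this key is Ab.
Together with the bass C, this spells F minor in second inversion.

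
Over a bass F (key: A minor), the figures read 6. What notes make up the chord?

F, A, D

The written figures 6 are shorthand for 6/3: the 3 is implied.
A third above F in this key is A.
A sixth above F in this key is D.
Together with the bass F, this spells D minor in first inversion.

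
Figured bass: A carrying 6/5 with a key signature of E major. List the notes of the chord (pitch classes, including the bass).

The written figures 6/5 are shorthand for 6/5/3: the 3 is implied.
A third above A in this key is C#.
A fifth above A in this key is E.
A sixth above A in this key is F#.
Together with the bass A, this spells F# minor seventh in first inversion.

A, C#, E, F#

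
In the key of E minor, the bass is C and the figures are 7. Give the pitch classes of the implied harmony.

C, E, G, B

The written figures 7 are shorthand for 7/5/3: the 5/3 are implied.
A third above C in this key is E.
A fifth above C in this key is G.
A seventh above C in this key is B.
Together with the bass C, this spells C major seventh in root position.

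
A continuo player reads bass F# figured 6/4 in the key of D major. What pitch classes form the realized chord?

A fourth above F# in this key is B.
A sixth above F# in this key is D.
Together with the bass F#, this spells B minor in second inversion.

F#, B, D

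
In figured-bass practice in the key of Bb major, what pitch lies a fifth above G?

Counting 4 letter steps above G lands on D; in Bb major, that letter is D.

D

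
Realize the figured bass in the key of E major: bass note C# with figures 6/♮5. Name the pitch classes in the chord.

The written figures 6/♮5 are shorthand for 6/5/3: the 3 is implied.
A third above C# in this key is E.
A fifth above C# in this key is G#, made natural (G) by the ♮ figure.
A sixth above C# in this key is A.
Together with the bass C#, this spells A dominant seventh in first inversion.

C#, E, G, A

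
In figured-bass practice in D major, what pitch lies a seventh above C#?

Counting 6 letter steps above C# lands on B; in D major, that letter is B.

B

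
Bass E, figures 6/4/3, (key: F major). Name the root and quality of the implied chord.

The figures 6/4/3 indicate a seventh chord in second inversion.
In second inversion the root lies a fourth above the bass: a fourth above E in F major is A.
The chord tones are E, G, A, C, giving A minor seventh.

A minor seventh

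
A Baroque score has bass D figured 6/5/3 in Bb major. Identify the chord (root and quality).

Bb major seventh

The figures 6/5/3 indicate a seventh chord in first inversion.
In first inversion the root lies a sixth above the bass: a sixth above D in Bb major is Bb.
The chord tones are D, F, A, Bb, giving Bb major seventh.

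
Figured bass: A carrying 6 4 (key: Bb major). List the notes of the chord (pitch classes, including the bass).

A, D, F

A fourth above A in this key is D.
A sixth above A in this key is F.
Together with the bass A, this spells D minor in second inversion.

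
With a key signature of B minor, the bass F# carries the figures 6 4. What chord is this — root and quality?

B minor

The figures 6 4 indicate a triad in second inversion.
In second inversion the root lies a fourth above the bass: a fourth above F# in B minor is B.
The chord tones are F#, B, D, giving B minor.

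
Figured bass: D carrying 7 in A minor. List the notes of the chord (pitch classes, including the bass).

The written figures 7 are shorthand for 7/5/3: the 5/3 are implied.
A third above D in this key is F.
A fifth above D in this key is A.
A seventh above D in this key is C.
Together with the bass D, this spells D minor seventh in root position.

D, F, A, C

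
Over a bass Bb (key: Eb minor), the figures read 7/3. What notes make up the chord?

The written figures 7/3 are shorthand for 7/5/3: the 5 is implied.
A third above Bb in this key is Db.
A fifth above Bb in this key is F.
A seventh above Bb in this key is Ab.
Together with the bass Bb, this spells Bb minor seventh in root position.

Bb, Db, F, Ab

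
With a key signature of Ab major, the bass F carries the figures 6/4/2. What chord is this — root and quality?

G half-diminished seventh

The figures 6/4/2 indicate a seventh chord in third inversion.
In third inversion the root lies a second above the bass: a second above F in Ab major is G.
The chord tones are F, G, Bb, Db, giving G half-diminished seventh.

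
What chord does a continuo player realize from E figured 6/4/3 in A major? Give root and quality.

The figures 6/4/3 indicate a seventh chord in second inversion.
In second inversion the root lies a fourth above the bass: a fourth above E in A major is A.
The chord tones are E, G#, A, C#, giving A major seventh.

A major seventh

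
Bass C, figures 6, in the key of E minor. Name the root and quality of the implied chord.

The figures 6 indicate a triad in first inversion.
In first inversion the root lies a sixth above the bass: a sixth above C in E minor is A.
The chord tones are C, E, A, giving A minor.

A minor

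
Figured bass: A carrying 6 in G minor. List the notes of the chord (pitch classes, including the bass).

The written figures 6 are shorthand for 6/3: the 3 is implied.
A third above A in this key is C.
A sixth above A in this key is F.
Together with the bass A, this spells F major in first inversion.

A, C, F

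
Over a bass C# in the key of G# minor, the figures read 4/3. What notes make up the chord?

C#, E, F#, A#

The written figures 4/3 are shorthand for 6/4/3: the 6 is implied.
A third above C# in this key is E.
A fourth above C# in this key is F#.
A sixth above C# in this key is A#.
Together with the bass C#, this spells F# dominant seventh in second inversion.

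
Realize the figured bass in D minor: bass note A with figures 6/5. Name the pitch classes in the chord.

A, C, E, F

The written figures 6/5 are shorthand for 6/5/3: the 3 is implied.
A third above A in this key is C.
A fifth above A in this key is E.
A sixth above A in this key is F.
Together with the bass A, this spells F major seventh in first inversion.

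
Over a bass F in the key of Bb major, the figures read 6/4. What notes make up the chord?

A fourth above F in this key is Bb.
A sixth above F in this key is D.
Together with the bass F, this spells Bb major in second inversion.

F, Bb, D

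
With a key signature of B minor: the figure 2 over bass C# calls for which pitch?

D

Counting 1 letter step above C# lands on D; in B minor, that letter is D.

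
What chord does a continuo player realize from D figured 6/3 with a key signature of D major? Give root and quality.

The figures 6/3 indicate a triad in first inversion.
In first inversion the root lies a sixth above the bass: a sixth above D in D major is B.
The chord tones are D, F#, B, giving B minor.

B minor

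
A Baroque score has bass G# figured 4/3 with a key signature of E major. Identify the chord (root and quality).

C# minor seventh

The figures 4/3 indicate a seventh chord in second inversion.
In second inversion the root lies a fourth above the bass: a fourth above G# in E major is C#.
The chord tones are G#, B, C#, E, giving C# minor seventh.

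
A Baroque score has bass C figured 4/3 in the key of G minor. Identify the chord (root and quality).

F dominant seventh

The figures 4/3 indicate a seventh chord in second inversion.
In second inversion the root lies a fourth above the bass: a fourth above C in G minor is F.
The chord tones are C, Eb, F, A, giving F dominant seventh.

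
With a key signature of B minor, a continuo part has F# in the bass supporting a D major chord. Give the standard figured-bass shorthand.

6

F# is the third of D major, so the chord is in first inversion.
A triad in first inversion is figured 6/3, conventionally abbreviated 6.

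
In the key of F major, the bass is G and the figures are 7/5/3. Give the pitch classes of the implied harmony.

G, Bb, D, F

A third above G in this key is Bb.
A fifth above G in this key is D.
A seventh above G in this key is F.
Together with the bass G, this spells G minor seventh in root position.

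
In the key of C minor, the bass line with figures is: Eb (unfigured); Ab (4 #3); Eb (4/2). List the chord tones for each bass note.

Eb, G, Bb | Ab, C#, D, F | Eb, F, Ab, C

Eb (5/3): Eb, G, Bb.
Ab (6/4/#3): Ab, C#, D, F.
Eb (6/4/2): Eb, F, Ab, C.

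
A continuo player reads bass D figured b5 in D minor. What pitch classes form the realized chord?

D, F, Ab

The written figures b5 are shorthand for 5/3: the 3 is implied.
A third above D in this key is F.
A fifth above D in this key is A, lowered to Ab by the flat.
Together with the bass D, this spells D diminished in root position.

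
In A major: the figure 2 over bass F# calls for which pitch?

G#

Counting 1 letter step above F# lands on G; in A major, that letter is G#.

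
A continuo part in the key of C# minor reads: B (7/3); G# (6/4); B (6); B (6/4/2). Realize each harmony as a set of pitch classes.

B (7/5/3): B, D#, F#, A.
G# (6/4): G#, C#, E.
B (6/3): B, D#, G#.
B (6/4/2): B, C#, E, G#.

B, D#, F#, A | G#, C#, E | B, D#, G# | B, C#, E, G#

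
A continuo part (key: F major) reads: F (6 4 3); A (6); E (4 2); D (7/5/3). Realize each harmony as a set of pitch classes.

F, A, Bb, D | A, C, F | E, F, A, C | D, F, A, C

F (6/4/3): F, A, Bb, D.
A (6/3): A, C, F.
E (6/4/2): E, F, A, C.
D (7/5/3): D, F, A, C.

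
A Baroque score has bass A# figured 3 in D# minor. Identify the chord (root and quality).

The figures 3 indicate a triad in root position.
In root position the bass is the root, so the root is A#.
The chord tones are A#, C#, E#, giving A# minor.

A# minor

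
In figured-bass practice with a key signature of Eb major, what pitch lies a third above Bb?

Counting 2 letter steps above Bb lands on D; in Eb major, that letter is D.

D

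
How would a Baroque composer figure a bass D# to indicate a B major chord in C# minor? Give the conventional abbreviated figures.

D# is the third of B major, so the chord is in first inversion.
A triad in first inversion is figured 6/3, conventionally abbreviated 6.

6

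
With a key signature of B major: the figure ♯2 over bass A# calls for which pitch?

B#

Counting 1 letter step above A# lands on B; in B major, that letter is B.
The #2 figure raises it a semitone, giving B#.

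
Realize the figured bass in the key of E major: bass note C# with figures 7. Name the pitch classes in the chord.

C#, E, G#, B

The written figures 7 are shorthand for 7/5/3: the 5/3 are implied.
A third above C# in this key is E.
A fifth above C# in this key is G#.
A seventh above C# in this key is B.
Together with the bass C#, this spells C# minor seventh in root position.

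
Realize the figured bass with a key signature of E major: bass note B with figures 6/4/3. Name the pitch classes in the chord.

A third above B in this key is D#.
A fourth above B in this key is E.
A sixth above B in this key is G#.
Together with the bass B, this spells E major seventh in second inversion.

B, D#, E, G#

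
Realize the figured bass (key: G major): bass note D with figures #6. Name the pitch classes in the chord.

D, F#, B#

The written figures #6 are shorthand for 6/3: the 3 is implied.
A third above D in this key is F#.
A sixth above D in this key is B, raised to B# by the sharp.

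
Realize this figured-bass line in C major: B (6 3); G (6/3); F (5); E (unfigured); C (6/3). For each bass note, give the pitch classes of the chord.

B, D, G | G, B, E | F, A, C | E, G, B | C, E, A

B (6/3): B, D, G.
G (6/3): G, B, E.
F (5/3): F, A, C.
E (5/3): E, G, B.
C (6/3): C, E, A.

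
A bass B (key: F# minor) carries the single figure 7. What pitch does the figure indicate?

Counting 6 letter steps above B lands on A; in F# minor, that letter is A.

A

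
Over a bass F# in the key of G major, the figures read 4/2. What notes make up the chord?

F#, G, B, D

The written figures 4/2 are shorthand for 6/4/2: the 6 is implied.
A second above F# in this key is G.
A fourth above F# in this key is B.
A sixth above F# in this key is D.
Together with the bass F#, this spells G major seventh in third inversion.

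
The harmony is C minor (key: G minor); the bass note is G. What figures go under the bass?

G is the fifth of C minor, so the chord is in second inversion.
A triad in second inversion is figured 6/4, conventionally abbreviated 6/4.

6/4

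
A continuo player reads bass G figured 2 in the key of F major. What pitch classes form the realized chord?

G, A, C, E

The written figures 2 are shorthand for 6/4/2: the 6/4 are implied.
A second above G in this key is A.
A fourth above G in this key is C.
A sixth above G in this key is E.
Together with the bass G, this spells A minor seventh in third inversion.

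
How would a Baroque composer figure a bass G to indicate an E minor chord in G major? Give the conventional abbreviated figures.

6

G is the third of E minor, so the chord is in first inversion.
A triad in first inversion is figured 6/3, conventionally abbreviated 6.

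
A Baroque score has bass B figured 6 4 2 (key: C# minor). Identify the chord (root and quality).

The figures 6 4 2 indicate a seventh chord in third inversion.
In third inversion the root lies a second above the bass: a second above B in C# minor is C#.
The chord tones are B, C#, E, G#, giving C# minor seventh.

C# minor seventh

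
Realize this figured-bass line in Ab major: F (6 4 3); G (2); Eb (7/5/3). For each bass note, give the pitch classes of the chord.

F (6/4/3): F, Ab, Bb, Db.
G (6/4/2): G, Ab, C, Eb.
Eb (7/5/3): Eb, G, Bb, Db.

F, Ab, Bb, Db | G, Ab, C, Eb | Eb, G, Bb, Db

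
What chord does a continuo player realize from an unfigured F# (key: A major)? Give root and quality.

F# minor

An unfigured bass indicates a triad in root position.
In root position the bass is the root, so the root is F#.
The chord tones are F#, A, C#, giving F# minor.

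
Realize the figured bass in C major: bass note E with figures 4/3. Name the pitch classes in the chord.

E, G, A, C

The written figures 4/3 are shorthand for 6/4/3: the 6 is implied.
A third above E in this key is G.
A fourth above E in this key is A.
A sixth above E in this key is C.
Together with the bass E, this spells A minor seventh in second inversion.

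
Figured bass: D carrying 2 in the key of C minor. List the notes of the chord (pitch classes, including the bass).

D, Eb, G, Bb

The written figures 2 are shorthand for 6/4/2: the 6/4 are implied.
A second above D in this key is Eb.
A fourth above D in this key is G.
A sixth above D in this key is Bb.
Together with the bass D, this spells Eb major seventh in third inversion.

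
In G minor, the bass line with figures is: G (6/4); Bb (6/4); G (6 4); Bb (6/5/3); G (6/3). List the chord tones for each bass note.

G, C, Eb | Bb, Eb, G | G, C, Eb | Bb, D, F, G | G, Bb, Eb

G (6/4): G, C, Eb.
Bb (6/4): Bb, Eb, G.
G (6/4): G, C, Eb.
Bb (6/5/3): Bb, D, F, G.
G (6/3): G, Bb, Eb.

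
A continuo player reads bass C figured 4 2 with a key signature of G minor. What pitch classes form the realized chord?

The written figures 4 2 are shorthand for 6/4/2: the 6 is implied.
A second above C in this key is D.
A fourth above C in this key is F.
A sixth above C in this key is A.
Together with the bass C, this spells D minor seventh in third inversion.

C, D, F, A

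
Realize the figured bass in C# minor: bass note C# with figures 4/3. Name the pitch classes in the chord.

C#, E, F#, A

The written figures 4/3 are shorthand for 6/4/3: the 6 is implied.
A third above C# in this key is E.
A fourth above C# in this key is F#.
A sixth above C# in this key is A.
Together with the bass C#, this spells F# minor seventh in second inversion.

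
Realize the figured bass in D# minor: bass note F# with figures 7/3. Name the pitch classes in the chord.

F#, A#, C#, E#

The written figures 7/3 are shorthand for 7/5/3: the 5 is implied.
A third above F# in this key is A#.
A fifth above F# in this key is C#.
A seventh above F# in this key is E#.
Together with the bass F#, this spells F# major seventh in root position.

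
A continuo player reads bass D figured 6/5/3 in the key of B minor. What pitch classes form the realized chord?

A third above D in this key is F#.
A fifth above D in this key is A.
A sixth above D in this key is B.
Together with the bass D, this spells B minor seventh in first inversion.

D, F#, A, B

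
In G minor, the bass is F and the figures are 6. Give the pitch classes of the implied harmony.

The written figures 6 are shorthand for 6/3: the 3 is implied.
A third above F in this key is A.
A sixth above F in this key is D.
Together with the bass F, this spells D minor in first inversion.

F, A, D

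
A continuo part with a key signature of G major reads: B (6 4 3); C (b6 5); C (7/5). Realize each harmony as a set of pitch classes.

B (6/4/3): B, D, E, G.
C (b6/5/3): C, E, G, Ab.
C (7/5/3): C, E, G, B.

B, D, E, G | C, E, G, Ab | C, E, G, B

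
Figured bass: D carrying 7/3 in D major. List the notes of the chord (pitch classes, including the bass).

D, F#, A, C#

The written figures 7/3 are shorthand for 7/5/3: the 5 is implied.
A third above D in this key is F#.
A fifth above D in this key is A.
A seventh above D in this key is C#.
Together with the bass D, this spells D major seventh in root position.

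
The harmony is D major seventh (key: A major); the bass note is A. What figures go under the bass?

A is the fifth of D major seventh, so the chord is in second inversion.
A seventh chord in second inversion is figured 6/4/3, conventionally abbreviated 4/3.

4/3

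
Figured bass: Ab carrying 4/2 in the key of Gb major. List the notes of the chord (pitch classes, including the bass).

Ab, Bb, Db, F

The written figures 4/2 are shorthand for 6/4/2: the 6 is implied.
A second above Ab in this key is Bb.
A fourth above Ab in this key is Db.
A sixth above Ab in this key is F.
Together with the bass Ab, this spells Bb minor seventh in third inversion.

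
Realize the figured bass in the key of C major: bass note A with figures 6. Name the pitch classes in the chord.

A, C, F

The written figures 6 are shorthand for 6/3: the 3 is implied.
A third above A in this key is C.
A sixth above A in this key is F.
Together with the bass A, this spells F major in first inversion.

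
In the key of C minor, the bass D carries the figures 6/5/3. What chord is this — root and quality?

The figures 6/5/3 indicate a seventh chord in first inversion.
In first inversion the root lies a sixth above the bass: a sixth above D in C minor is Bb.
The chord tones are D, F, Ab, Bb, giving Bb dominant seventh.

Bb dominant seventh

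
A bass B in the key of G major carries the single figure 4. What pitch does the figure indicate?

E

Counting 3 letter steps above B lands on E; in G major, that letter is E.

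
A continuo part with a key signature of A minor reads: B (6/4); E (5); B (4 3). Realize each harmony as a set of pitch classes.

B (6/4): B, E, G.
E (5/3): E, G, B.
B (6/4/3): B, D, E, G.

B, E, G | E, G, B | B, D, E, G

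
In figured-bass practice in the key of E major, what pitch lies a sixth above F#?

Counting 5 letter steps above F# lands on D; in E major, that letter is D#.

D#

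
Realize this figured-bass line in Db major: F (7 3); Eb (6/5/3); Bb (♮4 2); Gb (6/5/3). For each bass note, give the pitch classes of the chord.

F (7/5/3): F, Ab, C, Eb.
Eb (6/5/3): Eb, Gb, Bb, C.
Bb (6/♮4/2): Bb, C, E, Gb.
Gb (6/5/3): Gb, Bb, Db, Eb.

F, Ab, C, Eb | Eb, Gb, Bb, C | Bb, C, E, Gb | Gb, Bb, Db, Eb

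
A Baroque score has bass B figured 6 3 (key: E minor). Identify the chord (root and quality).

The figures 6 3 indicate a triad in first inversion.
In first inversion the root lies a sixth above the bass: a sixth above B in E minor is G.
The chord tones are B, D, G, giving G major.

G major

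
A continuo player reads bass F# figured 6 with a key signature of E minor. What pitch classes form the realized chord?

F#, A, D

The written figures 6 are shorthand for 6/3: the 3 is implied.
A third above F# in this key is A.
A sixth above F# in this key is D.
Together with the bass F#, this spells D major in first inversion.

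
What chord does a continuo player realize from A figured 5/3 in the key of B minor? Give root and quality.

A major

The figures 5/3 indicate a triad in root position.
In root position the bass is the root, so the root is A.
The chord tones are A, C#, E, giving A major.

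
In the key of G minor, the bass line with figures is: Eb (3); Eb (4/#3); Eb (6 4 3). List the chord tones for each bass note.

Eb (5/3): Eb, G, Bb.
Eb (6/4/#3): Eb, G#, A, C.
Eb (6/4/3): Eb, G, A, C.

Eb, G, Bb | Eb, G#, A, C | Eb, G, A, C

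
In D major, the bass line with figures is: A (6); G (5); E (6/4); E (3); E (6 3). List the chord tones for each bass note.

A, C#, F# | G, B, D | E, A, C# | E, G, B | E, G, C#

A (6/3): A, C#, F#.
G (5/3): G, B, D.
E (6/4): E, A, C#.
E (5/3): E, G, B.
E (6/3): E, G, C#.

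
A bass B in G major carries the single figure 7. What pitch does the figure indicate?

A

Counting 6 letter steps above B lands on A; in G major, that letter is A.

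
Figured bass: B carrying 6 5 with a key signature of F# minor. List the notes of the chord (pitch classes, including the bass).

The written figures 6 5 are shorthand for 6/5/3: the 3 is implied.
A third above B in this key is D.
A fifth above B in this key is F#.
A sixth above B in this key is G#.
Together with the bass B, this spells G# half-diminished seventh in first inversion.

B, D, F#, G#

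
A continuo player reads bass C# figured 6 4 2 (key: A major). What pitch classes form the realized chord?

C#, D, F#, A

A second above C# in this key is D.
A fourth above C# in this key is F#.
A sixth above C# in this key is A.
Together with the bass C#, this spells D major seventh in third inversion.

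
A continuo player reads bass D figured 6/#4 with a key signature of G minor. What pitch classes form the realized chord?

A fourth above D in this key is G, raised to G# by the sharp.
A sixth above D in this key is Bb.

D, G#, Bb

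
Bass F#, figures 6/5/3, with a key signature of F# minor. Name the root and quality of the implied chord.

The figures 6/5/3 indicate a seventh chord in first inversion.
In first inversion the root lies a sixth above the bass: a sixth above F# in F# minor is D.
The chord tones are F#, A, C#, D, giving D major seventh.

D major seventh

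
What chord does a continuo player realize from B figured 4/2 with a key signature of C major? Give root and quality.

C major seventh

The figures 4/2 indicate a seventh chord in third inversion.
In third inversion the root lies a second above the bass: a second above B in C major is C.
The chord tones are B, C, E, G, giving C major seventh.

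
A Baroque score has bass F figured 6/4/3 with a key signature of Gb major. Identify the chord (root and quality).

The figures 6/4/3 indicate a seventh chord in second inversion.
In second inversion the root lies a fourth above the bass: a fourth above F in Gb major is Bb.
The chord tones are F, Ab, Bb, Db, giving Bb minor seventh.

Bb minor seventh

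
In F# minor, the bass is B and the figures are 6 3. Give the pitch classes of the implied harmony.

A third above B in this key is D.
A sixth above B in this key is G#.
Together with the bass B, this spells G# diminished in first inversion.

B, D, G#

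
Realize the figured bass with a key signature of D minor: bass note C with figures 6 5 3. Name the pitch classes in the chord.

A third above C in this key is E.
A fifth above C in this key is G.
A sixth above C in this key is A.
Together with the bass C, this spells A minor seventh in first inversion.

C, E, G, A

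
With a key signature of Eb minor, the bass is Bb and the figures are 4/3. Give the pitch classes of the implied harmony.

The written figures 4/3 are shorthand for 6/4/3: the 6 is implied.
A third above Bb in this key is Db.
A fourth above Bb in this key is Eb.
A sixth above Bb in this key is Gb.
Together with the bass Bb, this spells Eb minor seventh in second inversion.

Bb, Db, Eb, Gb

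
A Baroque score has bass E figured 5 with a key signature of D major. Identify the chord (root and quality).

The figures 5 indicate a triad in root position.
In root position the bass is the root, so the root is E.
The chord tones are E, G, B, giving E minor.

E minor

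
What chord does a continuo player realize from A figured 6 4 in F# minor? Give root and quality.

D major

The figures 6 4 indicate a triad in second inversion.
In second inversion the root lies a fourth above the bass: a fourth above A in F# minor is D.
The chord tones are A, D, F#, giving D major.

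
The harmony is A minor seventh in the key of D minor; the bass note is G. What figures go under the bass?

4/2

G is the seventh of A minor seventh, so the chord is in third inversion.
A seventh chord in third inversion is figured 6/4/2, conventionally abbreviated 4/2.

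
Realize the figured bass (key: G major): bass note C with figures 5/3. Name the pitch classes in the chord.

A third above C in this key is E.
A fifth above C in this key is G.
Together with the bass C, this spells C major in root position.

C, E, G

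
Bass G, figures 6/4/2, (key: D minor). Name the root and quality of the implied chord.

The figures 6/4/2 indicate a seventh chord in third inversion.
In third inversion the root lies a second above the bass: a second above G in D minor is A.
The chord tones are G, A, C, E, giving A minor seventh.

A minor seventh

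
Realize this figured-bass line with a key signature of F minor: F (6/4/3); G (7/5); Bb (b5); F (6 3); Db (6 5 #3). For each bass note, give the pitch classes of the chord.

F, Ab, Bb, Db | G, Bb, Db, F | Bb, Db, Fb | F, Ab, Db | Db, F#, Ab, Bb

F (6/4/3): F, Ab, Bb, Db.
G (7/5/3): G, Bb, Db, F.
Bb (b5/3): Bb, Db, Fb.
F (6/3): F, Ab, Db.
Db (6/5/#3): Db, F#, Ab, Bb.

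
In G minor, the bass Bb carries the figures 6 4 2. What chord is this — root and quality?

The figures 6 4 2 indicate a seventh chord in third inversion.
In third inversion the root lies a second above the bass: a second above Bb in G minor is C.
The chord tones are Bb, C, Eb, G, giving C minor seventh.

C minor seventh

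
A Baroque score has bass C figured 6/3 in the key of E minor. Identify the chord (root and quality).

A minor

The figures 6/3 indicate a triad in first inversion.
In first inversion the root lies a sixth above the bass: a sixth above C in E minor is A.
The chord tones are C, E, A, giving A minor.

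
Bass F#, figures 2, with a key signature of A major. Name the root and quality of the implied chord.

The figures 2 indicate a seventh chord in third inversion.
In third inversion the root lies a second above the bass: a second above F# in A major is G#.
The chord tones are F#, G#, B, D, giving G# half-diminished seventh.

G# half-diminished seventh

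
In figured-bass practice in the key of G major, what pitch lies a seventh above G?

F#

Counting 6 letter steps above G lands on F; in G major, that letter is F#.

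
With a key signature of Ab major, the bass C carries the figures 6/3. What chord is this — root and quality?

Ab major

The figures 6/3 indicate a triad in first inversion.
In first inversion the root lies a sixth above the bass: a sixth above C in Ab major is Ab.
The chord tones are C, Eb, Ab, giving Ab major.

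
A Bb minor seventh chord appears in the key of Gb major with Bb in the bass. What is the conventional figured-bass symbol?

Bb is the root of Bb minor seventh, so the chord is in root position.
A seventh chord in root position is figured 7/5/3, conventionally abbreviated 7.

7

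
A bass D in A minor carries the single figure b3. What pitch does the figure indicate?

Fb

Counting 2 letter steps above D lands on F; in A minor, that letter is F.
The b3 figure lowers it a semitone, giving Fb.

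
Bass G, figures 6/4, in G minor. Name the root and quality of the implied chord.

C minor

The figures 6/4 indicate a triad in second inversion.
In second inversion the root lies a fourth above the bass: a fourth above G in G minor is C.
The chord tones are G, C, Eb, giving C minor.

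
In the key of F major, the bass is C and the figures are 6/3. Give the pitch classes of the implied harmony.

C, E, A

A third above C in this key is E.
A sixth above C in this key is A.
Together with the bass C, this spells A minor in first inversion.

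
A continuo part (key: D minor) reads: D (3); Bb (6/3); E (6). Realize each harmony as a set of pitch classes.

D, F, A | Bb, D, G | E, G, C

D (5/3): D, F, A.
Bb (6/3): Bb, D, G.
E (6/3): E, G, C.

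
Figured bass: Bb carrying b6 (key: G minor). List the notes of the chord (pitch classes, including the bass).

The written figures b6 are shorthand for 6/3: the 3 is implied.
A third above Bb in this key is D.
A sixth above Bb in this key is G, lowered to Gb by the flat.
Together with the bass Bb, this spells Gb augmented in first inversion.

Bb, D, Gb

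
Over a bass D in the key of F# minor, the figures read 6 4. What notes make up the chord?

A fourth above D in this key is G#.
A sixth above D in this key is B.
Together with the bass D, this spells G# diminished in second inversion.

D, G#, B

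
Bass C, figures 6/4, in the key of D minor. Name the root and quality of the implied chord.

The figures 6/4 indicate a triad in second inversion.
In second inversion the root lies a fourth above the bass: a fourth above C in D minor is F.
The chord tones are C, F, A, giving F major.

F major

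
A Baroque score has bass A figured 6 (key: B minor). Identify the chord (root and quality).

F# minor

The figures 6 indicate a triad in first inversion.
In first inversion the root lies a sixth above the bass: a sixth above A in B minor is F#.
The chord tones are A, C#, F#, giving F# minor.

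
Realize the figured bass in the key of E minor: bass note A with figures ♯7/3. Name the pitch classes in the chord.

The written figures ♯7/3 are shorthand for 7/5/3: the 5 is implied.
A third above A in this key is C.
A fifth above A in this key is E.
A seventh above A in this key is G, raised to G# by the sharp.
Together with the bass A, this spells A minor-major seventh in root position.

A, C, E, G#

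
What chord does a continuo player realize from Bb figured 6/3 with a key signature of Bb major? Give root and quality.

The figures 6/3 indicate a triad in first inversion.
In first inversion the root lies a sixth above the bass: a sixth above Bb in Bb major is G.
The chord tones are Bb, D, G, giving G minor.

G minor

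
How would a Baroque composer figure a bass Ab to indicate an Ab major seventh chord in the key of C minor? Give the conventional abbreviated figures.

7

Ab is the root of Ab major seventh, so the chord is in root position.
A seventh chord in root position is figured 7/5/3, conventionally abbreviated 7.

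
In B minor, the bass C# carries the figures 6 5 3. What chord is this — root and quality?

A dominant seventh

The figures 6 5 3 indicate a seventh chord in first inversion.
In first inversion the root lies a sixth above the bass: a sixth above C# in B minor is A.
The chord tones are C#, E, G, A, giving A dominant seventh.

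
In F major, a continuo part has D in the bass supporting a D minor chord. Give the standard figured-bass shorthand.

no figures

D is the root of D minor, so the chord is in root position.
A triad in root position is figured 5/3, conventionally abbreviated (no figures — root-position triad).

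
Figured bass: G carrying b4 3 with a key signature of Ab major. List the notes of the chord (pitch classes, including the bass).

G, Bb, Cb, Eb

The written figures b4 3 are shorthand for 6/4/3: the 6 is implied.
A third above G in this key is Bb.
A fourth above G in this key is C, lowered to Cb by the flat.
A sixth above G in this key is Eb.
Together with the bass G, this spells Cb augmented major seventh in second inversion.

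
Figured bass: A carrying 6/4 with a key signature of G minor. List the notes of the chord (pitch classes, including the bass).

A, D, F

A fourth above A in this key is D.
A sixth above A in this key is F.
Together with the bass A, this spells D minor in second inversion.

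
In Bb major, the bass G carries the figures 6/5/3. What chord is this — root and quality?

The figures 6/5/3 indicate a seventh chord in first inversion.
In first inversion the root lies a sixth above the bass: a sixth above G in Bb major is Eb.
The chord tones are G, Bb, D, Eb, giving Eb major seventh.

Eb major seventh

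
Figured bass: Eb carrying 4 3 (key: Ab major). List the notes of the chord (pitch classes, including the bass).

Eb, G, Ab, C

The written figures 4 3 are shorthand for 6/4/3: the 6 is implied.
A third above Eb in this key is G.
A fourth above Eb in this key is Ab.
A sixth above Eb in this key is C.
Together with the bass Eb, this spells Ab major seventh in second inversion.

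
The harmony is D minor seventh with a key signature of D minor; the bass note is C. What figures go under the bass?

4/2

C is the seventh of D minor seventh, so the chord is in third inversion.
A seventh chord in third inversion is figured 6/4/2, conventionally abbreviated 4/2.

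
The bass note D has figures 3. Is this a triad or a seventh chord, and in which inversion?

3 is shorthand for 5/3.
Intervals of 5/3 above the bass form a triad; the bass is the root, so this is root position.

triad, root position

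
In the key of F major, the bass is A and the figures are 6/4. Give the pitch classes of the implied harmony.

A, D, F

A fourth above A in this key is D.
A sixth above A in this key is F.
Together with the bass A, this spells D minor in second inversion.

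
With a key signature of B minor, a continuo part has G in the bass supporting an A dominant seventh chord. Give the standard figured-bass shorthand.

G is the seventh of A dominant seventh, so the chord is in third inversion.
A seventh chord in third inversion is figured 6/4/2, conventionally abbreviated 4/2.

4/2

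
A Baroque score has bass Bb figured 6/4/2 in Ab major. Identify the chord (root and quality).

The figures 6/4/2 indicate a seventh chord in third inversion.
In third inversion the root lies a second above the bass: a second above Bb in Ab major is C.
The chord tones are Bb, C, Eb, G, giving C minor seventh.

C minor seventh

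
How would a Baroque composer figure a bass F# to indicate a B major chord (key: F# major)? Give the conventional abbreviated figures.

F# is the fifth of B major, so the chord is in second inversion.
A triad in second inversion is figured 6/4, conventionally abbreviated 6/4.

6/4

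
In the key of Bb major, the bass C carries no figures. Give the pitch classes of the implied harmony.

An unfigured bass implies 5/3.
A third above C in this key is Eb.
A fifth above C in this key is G.
Together with the bass C, this spells C minor in root position.

C, Eb, G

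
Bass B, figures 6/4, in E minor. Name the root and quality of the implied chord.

E minor

The figures 6/4 indicate a triad in second inversion.
In second inversion the root lies a fourth above the bass: a fourth above B in E minor is E.
The chord tones are B, E, G, giving E minor.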